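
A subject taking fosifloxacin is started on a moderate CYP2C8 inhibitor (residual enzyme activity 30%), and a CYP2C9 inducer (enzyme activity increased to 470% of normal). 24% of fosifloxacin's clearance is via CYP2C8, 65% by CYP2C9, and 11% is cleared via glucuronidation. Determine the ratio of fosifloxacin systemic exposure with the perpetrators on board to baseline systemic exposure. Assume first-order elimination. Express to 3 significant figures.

0.309

The CYP2C8 pathway (24% of clearance) is reduced to 0.3× activity: 0.24 × 0.3 = 0.072.
The CYP2C9 pathway (65% of clearance) is boosted to 4.7× activity: 0.65 × 4.7 = 3.055.
Non-CYP routes (11%) are unchanged.
CL_new/CL_old = 0.072 + 3.055 + 0.11 = 3.237.
Net systemic exposure ratio = 1 / 3.237 = 0.309.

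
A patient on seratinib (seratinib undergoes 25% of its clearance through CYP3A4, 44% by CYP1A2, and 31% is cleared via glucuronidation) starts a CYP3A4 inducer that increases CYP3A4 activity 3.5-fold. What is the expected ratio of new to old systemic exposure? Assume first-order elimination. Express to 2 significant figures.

CYP3A4: 0.25 × 3.5 = 0.875
CYP1A2: 0.44 (unchanged)
Other: 0.31 (unchanged)
Relative clearance = 0.875 + 0.44 + 0.31 = 1.625.
Systemic exposure ratio = CL_old/CL_new = 1 / 1.625 = 0.62.

0.62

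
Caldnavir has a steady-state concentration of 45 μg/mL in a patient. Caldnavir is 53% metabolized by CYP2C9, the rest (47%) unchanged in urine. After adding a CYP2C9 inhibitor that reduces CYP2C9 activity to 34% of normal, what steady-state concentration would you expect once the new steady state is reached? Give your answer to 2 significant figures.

The CYP2C9 pathway (53% of clearance) falls to 0.34× activity: 0.53 × 0.34 = 0.1802.
Non-CYP routes (47%) are unchanged.
CL_new/CL_old = 0.1802 + 0.47 = 0.6502.
With dosing unchanged, steady-state concentration scales as 1/CL: 45 / 0.6502 = 69 μg/mL.

69 μg/mL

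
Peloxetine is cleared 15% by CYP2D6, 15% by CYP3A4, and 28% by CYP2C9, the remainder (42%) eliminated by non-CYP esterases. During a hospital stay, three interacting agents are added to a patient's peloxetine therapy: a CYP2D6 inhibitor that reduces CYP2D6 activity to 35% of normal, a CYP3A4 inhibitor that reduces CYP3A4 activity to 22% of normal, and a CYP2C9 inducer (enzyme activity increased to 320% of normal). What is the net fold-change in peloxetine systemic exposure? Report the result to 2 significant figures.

0.71

The CYP2D6 pathway (15% of clearance) drops to 0.35× activity: 0.15 × 0.35 = 0.0525.
The CYP3A4 pathway (15% of clearance) drops to 0.22× activity: 0.15 × 0.22 = 0.033.
The CYP2C9 pathway (28% of clearance) increases to 3.2× activity: 0.28 × 3.2 = 0.896.
Non-CYP routes (42%) are unchanged.
Relative clearance = 0.0525 + 0.033 + 0.896 + 0.42 = 1.4015.
Net systemic exposure ratio = 1 / 1.4015 = 0.71.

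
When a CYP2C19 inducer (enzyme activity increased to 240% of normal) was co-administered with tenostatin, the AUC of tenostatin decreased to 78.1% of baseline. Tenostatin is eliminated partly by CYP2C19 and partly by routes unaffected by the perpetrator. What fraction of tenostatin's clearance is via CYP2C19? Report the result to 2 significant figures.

CL'/CL = 1 / 0.781 = 1.28
2.4·fm + (1 − fm) = 1.28
fm = (1.28 − 1) / (2.4 − 1) = 0.20

0.20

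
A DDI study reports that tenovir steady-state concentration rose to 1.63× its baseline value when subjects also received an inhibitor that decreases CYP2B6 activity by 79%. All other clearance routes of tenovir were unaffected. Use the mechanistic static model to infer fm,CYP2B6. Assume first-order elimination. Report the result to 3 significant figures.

Let x = fm,CYP2B6. Because steady-state concentration ∝ 1/CL, relative clearance fell to 1/1.63 = 0.6135.
Setting x·0.21 + (1 − x) = 0.6135 and solving: x = (0.6135 − 1)/(0.21 − 1) = 0.489.

0.489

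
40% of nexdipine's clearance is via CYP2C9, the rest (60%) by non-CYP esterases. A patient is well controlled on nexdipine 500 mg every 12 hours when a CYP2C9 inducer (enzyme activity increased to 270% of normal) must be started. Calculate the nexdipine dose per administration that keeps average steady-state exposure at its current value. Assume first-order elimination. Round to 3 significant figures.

The CYP2C9 pathway (40% of clearance) rises to 2.7× activity: 0.4 × 2.7 = 1.08.
The remaining 60% of clearance is unaffected.
Relative clearance = 1.08 + 0.6 = 1.68.
Exposure is unchanged when dose changes in proportion to clearance. New dose = 500 mg × 1.68 = 840 mg.

840 mg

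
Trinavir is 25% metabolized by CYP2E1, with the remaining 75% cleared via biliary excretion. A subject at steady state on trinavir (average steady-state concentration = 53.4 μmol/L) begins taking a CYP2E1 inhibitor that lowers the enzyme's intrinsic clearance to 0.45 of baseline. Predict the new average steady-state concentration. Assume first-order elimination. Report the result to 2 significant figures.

62 μmol/L

The CYP2E1 pathway (25% of clearance) is reduced to 0.45× activity: 0.25 × 0.45 = 0.1125.
The remaining 75% of clearance is unaffected.
CL_new/CL_old = 0.1125 + 0.75 = 0.8625.
Average steady-state concentration ∝ 1/CL, so new value = 53.4 / 0.8625 = 62 μmol/L.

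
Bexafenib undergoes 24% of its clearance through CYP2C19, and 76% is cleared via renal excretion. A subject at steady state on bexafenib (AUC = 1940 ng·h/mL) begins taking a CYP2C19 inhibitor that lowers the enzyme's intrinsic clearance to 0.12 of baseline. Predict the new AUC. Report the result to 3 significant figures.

CYP2C19: 0.24 × 0.12 = 0.0288
Other: 0.76 (unchanged)
New clearance relative to baseline: 0.0288 + 0.76 = 0.7888.
AUC ∝ 1/CL, so new value = 1940 / 0.7888 = 2.46 × 10³ ng·h/mL.

2.46 × 10³ ng·h/mL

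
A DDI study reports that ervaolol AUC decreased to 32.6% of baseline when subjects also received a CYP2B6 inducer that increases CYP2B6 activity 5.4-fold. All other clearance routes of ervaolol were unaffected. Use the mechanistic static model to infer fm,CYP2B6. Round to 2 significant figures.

CL'/CL = 1 / 0.326 = 3.067
5.4·fm + (1 − fm) = 3.067
fm = (3.067 − 1) / (5.4 − 1) = 0.47

0.47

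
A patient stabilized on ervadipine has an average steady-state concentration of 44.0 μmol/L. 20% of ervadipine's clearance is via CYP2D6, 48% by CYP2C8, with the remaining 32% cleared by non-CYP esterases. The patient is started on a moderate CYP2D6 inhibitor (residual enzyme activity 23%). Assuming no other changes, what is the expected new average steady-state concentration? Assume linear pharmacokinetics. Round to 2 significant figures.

52 μmol/L

The CYP2D6 pathway (20% of clearance) is reduced to 0.23× activity: 0.2 × 0.23 = 0.046.
CYP2C8 (48%) and the residual 32% are unaffected.
New clearance relative to baseline: 0.046 + 0.48 + 0.32 = 0.846.
New average steady-state concentration = baseline ÷ relative clearance = 44.0 / 0.846 = 52 μmol/L.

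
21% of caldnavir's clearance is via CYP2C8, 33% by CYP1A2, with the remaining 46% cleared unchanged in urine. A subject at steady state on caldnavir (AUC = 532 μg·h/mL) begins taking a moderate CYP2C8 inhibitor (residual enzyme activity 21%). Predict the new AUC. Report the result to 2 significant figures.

The CYP2C8 pathway (21% of clearance) is reduced to 0.21× activity: 0.21 × 0.21 = 0.0441.
CYP1A2 (33%) and the residual 46% are unaffected.
New clearance relative to baseline: 0.0441 + 0.33 + 0.46 = 0.8341.
AUC ∝ 1/CL, so new value = 532 / 0.8341 = 6.4 × 10² μg·h/mL.

6.4 × 10² μg·h/mL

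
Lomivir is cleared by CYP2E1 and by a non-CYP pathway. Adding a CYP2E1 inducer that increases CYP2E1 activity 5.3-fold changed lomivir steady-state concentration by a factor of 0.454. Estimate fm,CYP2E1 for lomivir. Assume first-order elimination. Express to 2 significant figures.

Let fm be the CYP2E1 fraction. New clearance relative to baseline = fm × 5.3 + (1 − fm).
Steady-state concentration ratio = 1 / (new CL fraction), so new CL fraction = 1 / 0.454 = 2.203.
fm × 5.3 + 1 − fm = 2.203  ⇒  fm × (5.3 − 1) = 1.203  ⇒  fm = 0.28.

0.28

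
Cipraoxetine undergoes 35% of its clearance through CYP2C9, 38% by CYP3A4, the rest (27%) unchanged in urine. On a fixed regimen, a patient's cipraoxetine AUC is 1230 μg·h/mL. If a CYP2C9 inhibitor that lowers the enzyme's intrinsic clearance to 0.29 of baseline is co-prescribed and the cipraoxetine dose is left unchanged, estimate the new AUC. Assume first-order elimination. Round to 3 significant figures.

1.64 × 10³ μg·h/mL

The CYP2C9 pathway (35% of clearance) falls to 0.29× activity: 0.35 × 0.29 = 0.1015.
CYP3A4 (38%) and the residual 27% are unaffected.
New clearance relative to baseline: 0.1015 + 0.38 + 0.27 = 0.7515.
With dosing unchanged, AUC scales as 1/CL: 1230 / 0.7515 = 1.64 × 10³ μg·h/mL.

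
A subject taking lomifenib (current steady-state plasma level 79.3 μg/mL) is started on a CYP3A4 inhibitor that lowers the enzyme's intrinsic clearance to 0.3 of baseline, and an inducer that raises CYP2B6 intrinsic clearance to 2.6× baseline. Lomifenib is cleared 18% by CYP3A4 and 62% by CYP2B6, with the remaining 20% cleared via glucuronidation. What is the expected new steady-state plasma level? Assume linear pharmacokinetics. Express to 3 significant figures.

The CYP3A4 pathway (18% of clearance) drops to 0.3× activity: 0.18 × 0.3 = 0.054.
The CYP2B6 pathway (62% of clearance) is boosted to 2.6× activity: 0.62 × 2.6 = 1.612.
Non-CYP routes (20%) are unchanged.
Relative clearance = 0.054 + 1.612 + 0.2 = 1.866.
Steady-state plasma level ∝ 1/CL: new value = 79.3 / 1.866 = 42.5 μg/mL.

42.5 μg/mL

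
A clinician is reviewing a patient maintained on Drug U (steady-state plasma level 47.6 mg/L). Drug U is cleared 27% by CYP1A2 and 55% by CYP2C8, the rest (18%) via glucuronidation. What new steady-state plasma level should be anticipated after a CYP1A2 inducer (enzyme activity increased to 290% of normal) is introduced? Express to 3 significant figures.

The CYP1A2 pathway (27% of clearance) increases to 2.9× activity: 0.27 × 2.9 = 0.783.
CYP2C8 (55%) and the residual 18% are unaffected.
Relative clearance = 0.783 + 0.55 + 0.18 = 1.513.
With dosing unchanged, steady-state plasma level scales as 1/CL: 47.6 / 1.513 = 31.5 mg/L.

31.5 mg/L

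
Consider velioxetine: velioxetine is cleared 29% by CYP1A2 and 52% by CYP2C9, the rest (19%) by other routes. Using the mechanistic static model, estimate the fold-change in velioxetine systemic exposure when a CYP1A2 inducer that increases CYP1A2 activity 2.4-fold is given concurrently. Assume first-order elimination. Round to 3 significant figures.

The CYP1A2 pathway (29% of clearance) rises to 2.4× activity: 0.29 × 2.4 = 0.696.
CYP2C9 (52%) and the residual 19% are unaffected.
New clearance relative to baseline: 0.696 + 0.52 + 0.19 = 1.406.
Since systemic exposure ∝ 1/CL, the ratio is 1 / 1.406 = 0.711.

0.711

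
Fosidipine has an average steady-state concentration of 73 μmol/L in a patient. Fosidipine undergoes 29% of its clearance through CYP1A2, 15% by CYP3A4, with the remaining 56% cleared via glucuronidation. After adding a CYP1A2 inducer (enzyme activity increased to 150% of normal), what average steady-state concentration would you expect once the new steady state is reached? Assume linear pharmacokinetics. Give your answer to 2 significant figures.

64 μmol/L

The CYP1A2 pathway (29% of clearance) is boosted to 1.5× activity: 0.29 × 1.5 = 0.435.
CYP3A4 (15%) and the residual 56% are unaffected.
New clearance relative to baseline: 0.435 + 0.15 + 0.56 = 1.145.
New average steady-state concentration = baseline ÷ relative clearance = 73 / 1.145 = 64 μmol/L.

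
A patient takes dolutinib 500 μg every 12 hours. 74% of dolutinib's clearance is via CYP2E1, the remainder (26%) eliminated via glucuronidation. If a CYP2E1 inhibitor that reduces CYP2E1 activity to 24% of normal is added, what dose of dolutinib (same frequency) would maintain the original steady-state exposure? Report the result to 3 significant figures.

The CYP2E1 pathway (74% of clearance) drops to 0.24× activity: 0.74 × 0.24 = 0.1776.
Non-CYP routes (26%) are unchanged.
Relative clearance = 0.1776 + 0.26 = 0.4376.
Exposure is unchanged when dose changes in proportion to clearance. New dose = 500 μg × 0.4376 = 219 μg.

219 μg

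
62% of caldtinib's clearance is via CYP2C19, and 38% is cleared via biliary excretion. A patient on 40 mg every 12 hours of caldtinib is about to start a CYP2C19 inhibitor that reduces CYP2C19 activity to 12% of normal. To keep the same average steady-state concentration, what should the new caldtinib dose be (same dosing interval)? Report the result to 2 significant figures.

18 mg

CYP2C19: 0.62 × 0.12 = 0.0744
Other: 0.38 (unchanged)
Relative clearance = 0.0744 + 0.38 = 0.4544.
Css,avg = (dose rate)/CL, so holding Css fixed requires dose ∝ CL: 40 × 0.4544 = 18 mg.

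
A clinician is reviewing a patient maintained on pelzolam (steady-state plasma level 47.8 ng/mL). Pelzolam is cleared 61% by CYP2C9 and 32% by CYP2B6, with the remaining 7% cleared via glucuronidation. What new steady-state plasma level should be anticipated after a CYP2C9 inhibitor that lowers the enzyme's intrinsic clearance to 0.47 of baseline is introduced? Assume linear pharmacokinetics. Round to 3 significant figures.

CYP2C9: 0.61 × 0.47 = 0.2867
CYP2B6: 0.32 (unchanged)
Other: 0.07 (unchanged)
New clearance relative to baseline: 0.2867 + 0.32 + 0.07 = 0.6767.
New steady-state plasma level = baseline ÷ relative clearance = 47.8 / 0.6767 = 70.6 ng/mL.

70.6 ng/mL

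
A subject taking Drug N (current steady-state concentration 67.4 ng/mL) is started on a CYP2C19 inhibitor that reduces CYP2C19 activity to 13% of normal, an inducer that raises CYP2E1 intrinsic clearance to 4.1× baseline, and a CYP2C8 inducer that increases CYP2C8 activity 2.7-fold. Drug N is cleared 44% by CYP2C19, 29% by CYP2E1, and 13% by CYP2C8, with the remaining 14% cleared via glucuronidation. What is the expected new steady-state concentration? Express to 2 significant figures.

39 ng/mL

The CYP2C19 pathway (44% of clearance) falls to 0.13× activity: 0.44 × 0.13 = 0.0572.
The CYP2E1 pathway (29% of clearance) increases to 4.1× activity: 0.29 × 4.1 = 1.189.
The CYP2C8 pathway (13% of clearance) rises to 2.7× activity: 0.13 × 2.7 = 0.351.
Non-CYP routes (14%) are unchanged.
Relative clearance = 0.0572 + 1.189 + 0.351 + 0.14 = 1.7372.
New steady-state concentration = 67.4 / 1.7372 = 39 ng/mL (concentration scales inversely with clearance).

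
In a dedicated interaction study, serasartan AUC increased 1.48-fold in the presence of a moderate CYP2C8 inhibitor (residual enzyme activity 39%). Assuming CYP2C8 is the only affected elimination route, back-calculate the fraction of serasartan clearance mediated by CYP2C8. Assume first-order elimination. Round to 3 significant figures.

CL'/CL = 1 / 1.48 = 0.6757
0.39·fm + (1 − fm) = 0.6757
fm = (0.6757 − 1) / (0.39 − 1) = 0.532

0.532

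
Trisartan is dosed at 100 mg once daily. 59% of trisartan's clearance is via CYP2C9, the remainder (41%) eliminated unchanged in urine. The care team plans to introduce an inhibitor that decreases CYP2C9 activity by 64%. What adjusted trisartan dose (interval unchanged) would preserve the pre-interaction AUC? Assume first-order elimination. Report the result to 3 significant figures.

CYP2C9: 0.59 × 0.36 = 0.2124
Other: 0.41 (unchanged)
New clearance relative to baseline: 0.2124 + 0.41 = 0.6224.
Css,avg = (dose rate)/CL, so holding Css fixed requires dose ∝ CL: 100 × 0.6224 = 62.2 mg.

62.2 mg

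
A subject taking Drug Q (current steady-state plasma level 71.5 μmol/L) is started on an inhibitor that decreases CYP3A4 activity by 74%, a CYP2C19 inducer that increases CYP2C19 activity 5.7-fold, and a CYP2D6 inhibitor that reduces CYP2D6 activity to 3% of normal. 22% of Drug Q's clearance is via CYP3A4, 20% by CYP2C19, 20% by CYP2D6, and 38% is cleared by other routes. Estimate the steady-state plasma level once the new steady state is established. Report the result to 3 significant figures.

CYP3A4: 0.22 × 0.26 = 0.0572
CYP2C19: 0.2 × 5.7 = 1.14
CYP2D6: 0.2 × 0.03 = 0.006
Other: 0.38 (unchanged)
Relative clearance = 0.0572 + 1.14 + 0.006 + 0.38 = 1.5832.
New steady-state plasma level = 71.5 / 1.5832 = 45.2 μmol/L (concentration scales inversely with clearance).

45.2 μmol/L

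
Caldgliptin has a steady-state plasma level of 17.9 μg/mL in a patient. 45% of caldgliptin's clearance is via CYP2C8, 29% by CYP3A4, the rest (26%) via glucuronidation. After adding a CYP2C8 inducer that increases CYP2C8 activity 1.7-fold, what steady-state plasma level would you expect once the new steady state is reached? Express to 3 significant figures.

The CYP2C8 pathway (45% of clearance) rises to 1.7× activity: 0.45 × 1.7 = 0.765.
CYP3A4 (29%) and the residual 26% are unaffected.
Relative clearance = 0.765 + 0.29 + 0.26 = 1.315.
Steady-state plasma level ∝ 1/CL, so new value = 17.9 / 1.315 = 13.6 μg/mL.

13.6 μg/mL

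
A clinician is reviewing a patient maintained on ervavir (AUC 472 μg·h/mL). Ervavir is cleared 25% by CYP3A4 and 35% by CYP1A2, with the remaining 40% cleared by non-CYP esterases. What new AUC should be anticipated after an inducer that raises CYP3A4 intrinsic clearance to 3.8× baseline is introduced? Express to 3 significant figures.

278 μg·h/mL

The CYP3A4 pathway (25% of clearance) is boosted to 3.8× activity: 0.25 × 3.8 = 0.95.
CYP1A2 (35%) and the residual 40% are unaffected.
Relative clearance = 0.95 + 0.35 + 0.4 = 1.7.
With dosing unchanged, AUC scales as 1/CL: 472 / 1.7 = 278 μg·h/mL.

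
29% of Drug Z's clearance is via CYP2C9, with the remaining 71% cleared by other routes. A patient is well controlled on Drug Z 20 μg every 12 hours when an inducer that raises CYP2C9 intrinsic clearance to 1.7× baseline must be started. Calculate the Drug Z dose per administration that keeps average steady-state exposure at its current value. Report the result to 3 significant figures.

24.1 μg

The CYP2C9 pathway (29% of clearance) rises to 1.7× activity: 0.29 × 1.7 = 0.493.
Non-CYP routes (71%) are unchanged.
New clearance relative to baseline: 0.493 + 0.71 = 1.203.
Css,avg = (dose rate)/CL, so holding Css fixed requires dose ∝ CL: 20 × 1.203 = 24.1 μg.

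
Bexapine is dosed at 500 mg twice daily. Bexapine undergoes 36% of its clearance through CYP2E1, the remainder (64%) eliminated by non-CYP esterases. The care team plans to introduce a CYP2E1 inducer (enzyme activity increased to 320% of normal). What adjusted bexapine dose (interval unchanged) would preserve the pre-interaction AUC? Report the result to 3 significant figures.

The CYP2E1 pathway (36% of clearance) increases to 3.2× activity: 0.36 × 3.2 = 1.152.
The remaining 64% of clearance is unaffected.
CL_new/CL_old = 1.152 + 0.64 = 1.792.
Exposure is unchanged when dose changes in proportion to clearance. New dose = 500 mg × 1.792 = 896 mg.

896 mg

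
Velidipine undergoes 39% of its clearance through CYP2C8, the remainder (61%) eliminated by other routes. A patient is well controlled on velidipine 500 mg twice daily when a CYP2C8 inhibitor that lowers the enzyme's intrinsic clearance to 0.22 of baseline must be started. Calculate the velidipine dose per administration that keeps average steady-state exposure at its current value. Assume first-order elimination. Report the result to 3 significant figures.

348 mg

The CYP2C8 pathway (39% of clearance) drops to 0.22× activity: 0.39 × 0.22 = 0.0858.
The remaining 61% of clearance is unaffected.
Relative clearance = 0.0858 + 0.61 = 0.6958.
Exposure is unchanged when dose changes in proportion to clearance. New dose = 500 mg × 0.6958 = 348 mg.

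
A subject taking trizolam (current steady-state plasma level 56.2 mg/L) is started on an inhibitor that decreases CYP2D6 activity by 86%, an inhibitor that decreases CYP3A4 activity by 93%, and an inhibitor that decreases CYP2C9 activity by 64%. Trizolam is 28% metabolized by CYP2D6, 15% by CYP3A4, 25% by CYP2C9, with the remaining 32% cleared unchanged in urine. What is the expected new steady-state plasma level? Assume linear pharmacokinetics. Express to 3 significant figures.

122 mg/L

The CYP2D6 pathway (28% of clearance) falls to 0.14× activity: 0.28 × 0.14 = 0.0392.
The CYP3A4 pathway (15% of clearance) is reduced to 0.07× activity: 0.15 × 0.07 = 0.0105.
The CYP2C9 pathway (25% of clearance) drops to 0.36× activity: 0.25 × 0.36 = 0.09.
The remaining 32% of clearance is unaffected.
New clearance relative to baseline: 0.0392 + 0.0105 + 0.09 + 0.32 = 0.4597.
Steady-state plasma level ∝ 1/CL: new value = 56.2 / 0.4597 = 122 mg/L.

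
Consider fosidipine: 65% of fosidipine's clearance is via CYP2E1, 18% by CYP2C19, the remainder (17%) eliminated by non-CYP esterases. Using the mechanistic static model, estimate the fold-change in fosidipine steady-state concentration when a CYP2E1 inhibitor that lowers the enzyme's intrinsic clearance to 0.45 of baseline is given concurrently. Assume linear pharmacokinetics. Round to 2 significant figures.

CYP2E1: 0.65 × 0.45 = 0.2925
CYP2C19: 0.18 (unchanged)
Other: 0.17 (unchanged)
CL_new/CL_old = 0.2925 + 0.18 + 0.17 = 0.6425.
Since steady-state concentration ∝ 1/CL, the ratio is 1 / 0.6425 = 1.6.

1.6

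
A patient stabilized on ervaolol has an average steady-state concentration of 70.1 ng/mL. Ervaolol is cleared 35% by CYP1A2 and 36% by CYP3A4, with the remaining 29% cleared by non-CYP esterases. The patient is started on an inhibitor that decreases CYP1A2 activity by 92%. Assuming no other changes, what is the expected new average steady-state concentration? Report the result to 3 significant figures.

103 ng/mL

The CYP1A2 pathway (35% of clearance) falls to 0.08× activity: 0.35 × 0.08 = 0.028.
CYP3A4 (36%) and the residual 29% are unaffected.
New clearance relative to baseline: 0.028 + 0.36 + 0.29 = 0.678.
Average steady-state concentration ∝ 1/CL, so new value = 70.1 / 0.678 = 103 ng/mL.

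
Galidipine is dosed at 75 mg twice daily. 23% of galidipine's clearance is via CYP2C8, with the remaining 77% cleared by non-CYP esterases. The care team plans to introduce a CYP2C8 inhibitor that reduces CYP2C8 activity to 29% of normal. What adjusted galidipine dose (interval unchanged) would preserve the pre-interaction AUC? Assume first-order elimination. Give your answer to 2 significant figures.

CYP2C8: 0.23 × 0.29 = 0.0667
Other: 0.77 (unchanged)
CL_new/CL_old = 0.0667 + 0.77 = 0.8367.
Css,avg = (dose rate)/CL, so holding Css fixed requires dose ∝ CL: 75 × 0.8367 = 63 mg.

63 mg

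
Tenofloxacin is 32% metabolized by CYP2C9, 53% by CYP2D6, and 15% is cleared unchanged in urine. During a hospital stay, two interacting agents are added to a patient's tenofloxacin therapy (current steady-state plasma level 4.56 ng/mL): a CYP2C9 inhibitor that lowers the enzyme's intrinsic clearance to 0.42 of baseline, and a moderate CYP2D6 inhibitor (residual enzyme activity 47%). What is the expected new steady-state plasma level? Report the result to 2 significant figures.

CYP2C9: 0.32 × 0.42 = 0.1344
CYP2D6: 0.53 × 0.47 = 0.2491
Other: 0.15 (unchanged)
CL_new/CL_old = 0.1344 + 0.2491 + 0.15 = 0.5335.
Dividing the baseline by the relative clearance: 4.56 / 0.5335 = 8.5 ng/mL.

8.5 ng/mL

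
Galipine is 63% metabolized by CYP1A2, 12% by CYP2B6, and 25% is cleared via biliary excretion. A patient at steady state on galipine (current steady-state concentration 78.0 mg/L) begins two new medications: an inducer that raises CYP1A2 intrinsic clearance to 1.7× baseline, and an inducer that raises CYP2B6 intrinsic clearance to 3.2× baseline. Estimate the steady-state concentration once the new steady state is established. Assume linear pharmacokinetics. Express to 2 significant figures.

46 mg/L

CYP1A2: 0.63 × 1.7 = 1.071
CYP2B6: 0.12 × 3.2 = 0.384
Other: 0.25 (unchanged)
Relative clearance = 1.071 + 0.384 + 0.25 = 1.705.
Dividing the baseline by the relative clearance: 78.0 / 1.705 = 46 mg/L.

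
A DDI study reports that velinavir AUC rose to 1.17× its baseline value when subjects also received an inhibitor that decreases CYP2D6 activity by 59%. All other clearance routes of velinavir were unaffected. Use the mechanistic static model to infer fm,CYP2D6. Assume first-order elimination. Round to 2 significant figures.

0.25

Let x = fm,CYP2D6. Because AUC ∝ 1/CL, relative clearance fell to 1/1.17 = 0.8547.
Setting x·0.41 + (1 − x) = 0.8547 and solving: x = (0.8547 − 1)/(0.41 − 1) = 0.25.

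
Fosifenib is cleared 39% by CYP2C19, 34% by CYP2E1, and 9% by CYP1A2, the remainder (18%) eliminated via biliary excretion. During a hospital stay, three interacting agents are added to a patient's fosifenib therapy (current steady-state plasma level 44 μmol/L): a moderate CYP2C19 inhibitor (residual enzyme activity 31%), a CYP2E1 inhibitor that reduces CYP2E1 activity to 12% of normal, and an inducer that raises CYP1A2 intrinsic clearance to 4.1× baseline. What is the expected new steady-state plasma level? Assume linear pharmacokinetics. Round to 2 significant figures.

62 μmol/L

CYP2C19: 0.39 × 0.31 = 0.1209
CYP2E1: 0.34 × 0.12 = 0.0408
CYP1A2: 0.09 × 4.1 = 0.369
Other: 0.18 (unchanged)
Relative clearance = 0.1209 + 0.0408 + 0.369 + 0.18 = 0.7107.
Dividing the baseline by the relative clearance: 44 / 0.7107 = 62 μmol/L.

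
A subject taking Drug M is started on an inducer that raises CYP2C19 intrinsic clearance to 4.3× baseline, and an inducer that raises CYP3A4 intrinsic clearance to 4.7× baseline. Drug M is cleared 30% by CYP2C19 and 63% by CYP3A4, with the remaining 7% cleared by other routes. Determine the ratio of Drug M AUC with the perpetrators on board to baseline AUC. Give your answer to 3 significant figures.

The CYP2C19 pathway (30% of clearance) is boosted to 4.3× activity: 0.3 × 4.3 = 1.29.
The CYP3A4 pathway (63% of clearance) increases to 4.7× activity: 0.63 × 4.7 = 2.961.
The remaining 7% of clearance is unaffected.
New clearance relative to baseline: 1.29 + 2.961 + 0.07 = 4.321.
AUC ∝ 1/CL: fold-change = 1 / 4.321 = 0.231.

0.231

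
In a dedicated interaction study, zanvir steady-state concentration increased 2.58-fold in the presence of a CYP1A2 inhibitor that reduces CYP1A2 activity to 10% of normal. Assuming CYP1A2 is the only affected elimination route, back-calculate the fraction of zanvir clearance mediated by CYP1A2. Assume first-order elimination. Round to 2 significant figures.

0.68

Write x for the fraction cleared via CYP1A2. The observed steady-state concentration change means clearance fell to 1/2.58 = 0.3876 of baseline.
Setting x·0.1 + (1 − x) = 0.3876 and solving: x = (0.3876 − 1)/(0.1 − 1) = 0.68.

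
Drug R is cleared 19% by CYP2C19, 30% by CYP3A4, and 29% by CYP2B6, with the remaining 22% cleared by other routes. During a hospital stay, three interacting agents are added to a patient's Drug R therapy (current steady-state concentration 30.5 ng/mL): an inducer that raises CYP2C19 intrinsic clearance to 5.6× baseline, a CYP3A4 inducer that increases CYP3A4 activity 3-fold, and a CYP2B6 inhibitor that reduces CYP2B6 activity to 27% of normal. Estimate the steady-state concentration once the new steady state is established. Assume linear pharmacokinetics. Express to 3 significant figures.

13.5 ng/mL

CYP2C19: 0.19 × 5.6 = 1.064
CYP3A4: 0.3 × 3 = 0.9
CYP2B6: 0.29 × 0.27 = 0.0783
Other: 0.22 (unchanged)
Relative clearance = 1.064 + 0.9 + 0.0783 + 0.22 = 2.2623.
Dividing the baseline by the relative clearance: 30.5 / 2.2623 = 13.5 ng/mL.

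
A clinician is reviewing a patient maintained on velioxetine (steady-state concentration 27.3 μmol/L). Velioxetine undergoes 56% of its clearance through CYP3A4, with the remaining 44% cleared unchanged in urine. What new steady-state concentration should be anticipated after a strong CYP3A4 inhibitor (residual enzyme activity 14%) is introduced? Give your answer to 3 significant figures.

52.7 μmol/L

CYP3A4: 0.56 × 0.14 = 0.0784
Other: 0.44 (unchanged)
CL_new/CL_old = 0.0784 + 0.44 = 0.5184.
New steady-state concentration = baseline ÷ relative clearance = 27.3 / 0.5184 = 52.7 μmol/L.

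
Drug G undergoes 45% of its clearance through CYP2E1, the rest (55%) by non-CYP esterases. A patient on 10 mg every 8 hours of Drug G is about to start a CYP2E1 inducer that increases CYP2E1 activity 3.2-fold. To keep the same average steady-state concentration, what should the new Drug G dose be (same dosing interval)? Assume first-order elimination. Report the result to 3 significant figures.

The CYP2E1 pathway (45% of clearance) increases to 3.2× activity: 0.45 × 3.2 = 1.44.
The remaining 55% of clearance is unaffected.
Relative clearance = 1.44 + 0.55 = 1.99.
Css,avg = (dose rate)/CL, so holding Css fixed requires dose ∝ CL: 10 × 1.99 = 19.9 mg.

19.9 mg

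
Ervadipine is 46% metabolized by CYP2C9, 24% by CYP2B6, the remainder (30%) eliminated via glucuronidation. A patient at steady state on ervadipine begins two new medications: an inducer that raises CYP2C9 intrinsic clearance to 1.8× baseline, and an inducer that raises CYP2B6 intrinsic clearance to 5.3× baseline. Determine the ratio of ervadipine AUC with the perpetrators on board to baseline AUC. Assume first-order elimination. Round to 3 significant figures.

0.417

The CYP2C9 pathway (46% of clearance) rises to 1.8× activity: 0.46 × 1.8 = 0.828.
The CYP2B6 pathway (24% of clearance) increases to 5.3× activity: 0.24 × 5.3 = 1.272.
Non-CYP routes (30%) are unchanged.
Relative clearance = 0.828 + 1.272 + 0.3 = 2.4.
Because AUC varies inversely with clearance, the combined effect is 1 / 2.4 = 0.417.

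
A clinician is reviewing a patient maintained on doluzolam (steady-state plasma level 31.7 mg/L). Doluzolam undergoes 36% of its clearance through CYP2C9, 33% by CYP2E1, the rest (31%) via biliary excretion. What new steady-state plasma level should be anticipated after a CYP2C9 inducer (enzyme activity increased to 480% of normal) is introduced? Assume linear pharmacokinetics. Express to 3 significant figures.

13.4 mg/L

The CYP2C9 pathway (36% of clearance) rises to 4.8× activity: 0.36 × 4.8 = 1.728.
CYP2E1 (33%) and the residual 31% are unaffected.
Relative clearance = 1.728 + 0.33 + 0.31 = 2.368.
With dosing unchanged, steady-state plasma level scales as 1/CL: 31.7 / 2.368 = 13.4 mg/L.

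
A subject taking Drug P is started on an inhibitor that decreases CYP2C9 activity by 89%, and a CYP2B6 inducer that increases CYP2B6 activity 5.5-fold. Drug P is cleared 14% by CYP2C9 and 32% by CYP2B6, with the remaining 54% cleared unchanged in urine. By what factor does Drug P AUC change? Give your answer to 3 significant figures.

CYP2C9: 0.14 × 0.11 = 0.0154
CYP2B6: 0.32 × 5.5 = 1.76
Other: 0.54 (unchanged)
Relative clearance = 0.0154 + 1.76 + 0.54 = 2.3154.
AUC ∝ 1/CL: fold-change = 1 / 2.3154 = 0.432.

0.432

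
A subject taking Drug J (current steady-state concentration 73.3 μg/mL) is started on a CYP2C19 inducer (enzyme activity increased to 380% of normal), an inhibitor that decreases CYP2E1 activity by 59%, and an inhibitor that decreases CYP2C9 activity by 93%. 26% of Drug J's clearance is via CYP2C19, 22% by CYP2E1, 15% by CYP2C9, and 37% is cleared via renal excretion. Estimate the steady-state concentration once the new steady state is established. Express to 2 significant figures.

CYP2C19: 0.26 × 3.8 = 0.988
CYP2E1: 0.22 × 0.41 = 0.0902
CYP2C9: 0.15 × 0.07 = 0.0105
Other: 0.37 (unchanged)
CL_new/CL_old = 0.988 + 0.0902 + 0.0105 + 0.37 = 1.4587.
New steady-state concentration = 73.3 / 1.4587 = 50 μg/mL (concentration scales inversely with clearance).

50 μg/mL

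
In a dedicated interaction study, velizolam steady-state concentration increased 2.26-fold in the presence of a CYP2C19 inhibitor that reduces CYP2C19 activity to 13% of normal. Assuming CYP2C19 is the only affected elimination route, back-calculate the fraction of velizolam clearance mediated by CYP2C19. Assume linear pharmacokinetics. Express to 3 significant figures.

0.641

Write x for the fraction cleared via CYP2C19. The observed steady-state concentration change means clearance fell to 1/2.26 = 0.4425 of baseline.
Setting x·0.13 + (1 − x) = 0.4425 and solving: x = (0.4425 − 1)/(0.13 − 1) = 0.641.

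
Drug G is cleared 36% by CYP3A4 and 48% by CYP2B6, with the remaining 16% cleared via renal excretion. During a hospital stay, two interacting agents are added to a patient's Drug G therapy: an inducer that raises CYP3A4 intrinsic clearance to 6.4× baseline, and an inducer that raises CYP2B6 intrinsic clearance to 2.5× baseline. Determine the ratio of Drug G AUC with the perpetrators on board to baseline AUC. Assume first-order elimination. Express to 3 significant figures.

0.273

CYP3A4: 0.36 × 6.4 = 2.304
CYP2B6: 0.48 × 2.5 = 1.2
Other: 0.16 (unchanged)
Relative clearance = 2.304 + 1.2 + 0.16 = 3.664.
AUC ∝ 1/CL: fold-change = 1 / 3.664 = 0.273.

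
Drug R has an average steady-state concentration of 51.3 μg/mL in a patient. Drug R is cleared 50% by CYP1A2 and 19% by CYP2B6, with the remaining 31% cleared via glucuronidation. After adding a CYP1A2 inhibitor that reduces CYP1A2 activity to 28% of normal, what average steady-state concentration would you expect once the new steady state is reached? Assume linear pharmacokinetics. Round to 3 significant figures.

80.2 μg/mL

CYP1A2: 0.5 × 0.28 = 0.14
CYP2B6: 0.19 (unchanged)
Other: 0.31 (unchanged)
New clearance relative to baseline: 0.14 + 0.19 + 0.31 = 0.64.
New average steady-state concentration = baseline ÷ relative clearance = 51.3 / 0.64 = 80.2 μg/mL.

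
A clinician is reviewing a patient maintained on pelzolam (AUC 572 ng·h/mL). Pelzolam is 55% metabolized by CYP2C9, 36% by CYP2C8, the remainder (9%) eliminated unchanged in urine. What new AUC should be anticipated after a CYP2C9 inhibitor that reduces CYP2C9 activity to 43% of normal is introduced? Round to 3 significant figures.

The CYP2C9 pathway (55% of clearance) is reduced to 0.43× activity: 0.55 × 0.43 = 0.2365.
CYP2C8 (36%) and the residual 9% are unaffected.
CL_new/CL_old = 0.2365 + 0.36 + 0.09 = 0.6865.
AUC ∝ 1/CL, so new value = 572 / 0.6865 = 833 ng·h/mL.

833 ng·h/mL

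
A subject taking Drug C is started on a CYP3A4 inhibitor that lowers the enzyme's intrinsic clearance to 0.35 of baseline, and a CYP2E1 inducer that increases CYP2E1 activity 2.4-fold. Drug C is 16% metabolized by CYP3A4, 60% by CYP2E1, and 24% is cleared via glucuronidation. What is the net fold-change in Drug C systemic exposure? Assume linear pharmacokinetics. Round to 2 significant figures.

0.58

The CYP3A4 pathway (16% of clearance) falls to 0.35× activity: 0.16 × 0.35 = 0.056.
The CYP2E1 pathway (60% of clearance) increases to 2.4× activity: 0.6 × 2.4 = 1.44.
The remaining 24% of clearance is unaffected.
New clearance relative to baseline: 0.056 + 1.44 + 0.24 = 1.736.
Systemic exposure ∝ 1/CL: fold-change = 1 / 1.736 = 0.58.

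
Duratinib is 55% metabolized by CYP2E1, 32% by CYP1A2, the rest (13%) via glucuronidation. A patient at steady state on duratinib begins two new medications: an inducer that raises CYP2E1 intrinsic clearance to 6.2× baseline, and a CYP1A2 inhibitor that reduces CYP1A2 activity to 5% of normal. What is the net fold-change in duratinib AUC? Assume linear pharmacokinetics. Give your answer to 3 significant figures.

0.281

CYP2E1: 0.55 × 6.2 = 3.41
CYP1A2: 0.32 × 0.05 = 0.016
Other: 0.13 (unchanged)
Relative clearance = 3.41 + 0.016 + 0.13 = 3.556.
Because AUC varies inversely with clearance, the combined effect is 1 / 3.556 = 0.281.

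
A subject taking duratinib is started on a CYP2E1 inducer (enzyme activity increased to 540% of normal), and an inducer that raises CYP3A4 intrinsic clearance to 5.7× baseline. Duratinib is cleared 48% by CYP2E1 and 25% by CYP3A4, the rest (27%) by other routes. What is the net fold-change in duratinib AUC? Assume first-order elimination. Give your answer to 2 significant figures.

The CYP2E1 pathway (48% of clearance) increases to 5.4× activity: 0.48 × 5.4 = 2.592.
The CYP3A4 pathway (25% of clearance) rises to 5.7× activity: 0.25 × 5.7 = 1.425.
Non-CYP routes (27%) are unchanged.
New clearance relative to baseline: 2.592 + 1.425 + 0.27 = 4.287.
AUC ∝ 1/CL: fold-change = 1 / 4.287 = 0.23.

0.23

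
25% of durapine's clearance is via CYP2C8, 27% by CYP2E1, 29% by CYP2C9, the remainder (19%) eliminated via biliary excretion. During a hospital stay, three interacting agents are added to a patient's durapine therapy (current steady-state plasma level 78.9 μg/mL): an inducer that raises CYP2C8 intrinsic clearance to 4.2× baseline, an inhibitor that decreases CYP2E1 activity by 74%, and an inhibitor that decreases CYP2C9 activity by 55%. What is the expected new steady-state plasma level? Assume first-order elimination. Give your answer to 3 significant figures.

The CYP2C8 pathway (25% of clearance) increases to 4.2× activity: 0.25 × 4.2 = 1.05.
The CYP2E1 pathway (27% of clearance) falls to 0.26× activity: 0.27 × 0.26 = 0.0702.
The CYP2C9 pathway (29% of clearance) is reduced to 0.45× activity: 0.29 × 0.45 = 0.1305.
The remaining 19% of clearance is unaffected.
New clearance relative to baseline: 1.05 + 0.0702 + 0.1305 + 0.19 = 1.4407.
New steady-state plasma level = 78.9 / 1.4407 = 54.8 μg/mL (concentration scales inversely with clearance).

54.8 μg/mL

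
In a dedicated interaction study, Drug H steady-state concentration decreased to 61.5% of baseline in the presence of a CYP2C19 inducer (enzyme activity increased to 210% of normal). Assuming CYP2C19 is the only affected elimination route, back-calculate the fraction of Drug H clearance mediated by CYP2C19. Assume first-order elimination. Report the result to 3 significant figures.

0.569

CL'/CL = 1 / 0.615 = 1.626
2.1·fm + (1 − fm) = 1.626
fm = (1.626 − 1) / (2.1 − 1) = 0.569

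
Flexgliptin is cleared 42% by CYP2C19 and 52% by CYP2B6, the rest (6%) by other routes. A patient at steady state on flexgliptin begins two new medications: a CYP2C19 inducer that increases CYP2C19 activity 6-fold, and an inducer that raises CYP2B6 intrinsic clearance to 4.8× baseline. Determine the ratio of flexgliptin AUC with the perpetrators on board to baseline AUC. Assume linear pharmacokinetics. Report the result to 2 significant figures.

The CYP2C19 pathway (42% of clearance) increases to 6× activity: 0.42 × 6 = 2.52.
The CYP2B6 pathway (52% of clearance) rises to 4.8× activity: 0.52 × 4.8 = 2.496.
The remaining 6% of clearance is unaffected.
New clearance relative to baseline: 2.52 + 2.496 + 0.06 = 5.076.
AUC ∝ 1/CL: fold-change = 1 / 5.076 = 0.20.

0.20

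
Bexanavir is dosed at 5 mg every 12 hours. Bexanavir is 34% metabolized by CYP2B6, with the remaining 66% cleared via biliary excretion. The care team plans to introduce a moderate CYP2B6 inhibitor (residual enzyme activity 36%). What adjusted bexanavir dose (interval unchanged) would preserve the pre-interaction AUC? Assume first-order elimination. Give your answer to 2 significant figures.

The CYP2B6 pathway (34% of clearance) is reduced to 0.36× activity: 0.34 × 0.36 = 0.1224.
Non-CYP routes (66%) are unchanged.
New clearance relative to baseline: 0.1224 + 0.66 = 0.7824.
Exposure is unchanged when dose changes in proportion to clearance. New dose = 5 mg × 0.7824 = 3.9 mg.

3.9 mg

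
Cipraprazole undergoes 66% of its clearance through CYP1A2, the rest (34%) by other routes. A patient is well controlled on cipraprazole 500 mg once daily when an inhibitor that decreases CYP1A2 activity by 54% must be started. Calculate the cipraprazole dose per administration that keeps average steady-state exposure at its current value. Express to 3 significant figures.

322 mg

The CYP1A2 pathway (66% of clearance) falls to 0.46× activity: 0.66 × 0.46 = 0.3036.
The remaining 34% of clearance is unaffected.
CL_new/CL_old = 0.3036 + 0.34 = 0.6436.
Exposure is unchanged when dose changes in proportion to clearance. New dose = 500 mg × 0.6436 = 322 mg.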